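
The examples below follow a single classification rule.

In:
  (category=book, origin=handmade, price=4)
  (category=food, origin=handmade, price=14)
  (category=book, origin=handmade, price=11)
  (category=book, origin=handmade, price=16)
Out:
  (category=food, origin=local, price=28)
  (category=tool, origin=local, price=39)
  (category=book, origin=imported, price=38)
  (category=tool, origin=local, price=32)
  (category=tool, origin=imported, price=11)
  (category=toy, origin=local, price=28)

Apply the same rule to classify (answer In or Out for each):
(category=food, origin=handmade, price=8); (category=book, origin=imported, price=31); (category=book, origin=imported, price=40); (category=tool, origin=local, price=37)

In, Out, Out, Out

The pattern is that an item is 'In' exactly when: origin is handmade.
(category=food, origin=handmade, price=8) → origin is handmade → In. (category=book, origin=imported, price=31) → origin is imported → Out. (category=book, origin=imported, price=40) → origin is imported → Out. (category=tool, origin=local, price=37) → origin is local → Out.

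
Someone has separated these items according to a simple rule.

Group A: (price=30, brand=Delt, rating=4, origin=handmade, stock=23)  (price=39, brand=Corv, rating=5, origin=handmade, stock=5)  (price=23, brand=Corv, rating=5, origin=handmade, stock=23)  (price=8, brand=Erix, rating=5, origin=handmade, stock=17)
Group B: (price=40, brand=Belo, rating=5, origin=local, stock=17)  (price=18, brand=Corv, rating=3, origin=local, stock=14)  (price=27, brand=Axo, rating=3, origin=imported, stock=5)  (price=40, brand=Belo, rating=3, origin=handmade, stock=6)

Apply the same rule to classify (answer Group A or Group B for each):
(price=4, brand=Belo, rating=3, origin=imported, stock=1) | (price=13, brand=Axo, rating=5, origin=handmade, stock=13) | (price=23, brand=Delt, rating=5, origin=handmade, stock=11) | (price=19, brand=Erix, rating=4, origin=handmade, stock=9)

Every 'Group A' example satisfies: origin is handmade AND price ≤ 39. None of the 'Group B' examples do.
(price=4, brand=Belo, rating=3, origin=imported, stock=1) → origin is imported, price = 4 → Group B.
(price=13, brand=Axo, rating=5, origin=handmade, stock=13) → origin is handmade, price = 13 → Group A.
(price=23, brand=Delt, rating=5, origin=handmade, stock=11) → origin is handmade, price = 23 → Group A.
(price=19, brand=Erix, rating=4, origin=handmade, stock=9) → origin is handmade, price = 19 → Group A.

Group B, Group A, Group A, Group A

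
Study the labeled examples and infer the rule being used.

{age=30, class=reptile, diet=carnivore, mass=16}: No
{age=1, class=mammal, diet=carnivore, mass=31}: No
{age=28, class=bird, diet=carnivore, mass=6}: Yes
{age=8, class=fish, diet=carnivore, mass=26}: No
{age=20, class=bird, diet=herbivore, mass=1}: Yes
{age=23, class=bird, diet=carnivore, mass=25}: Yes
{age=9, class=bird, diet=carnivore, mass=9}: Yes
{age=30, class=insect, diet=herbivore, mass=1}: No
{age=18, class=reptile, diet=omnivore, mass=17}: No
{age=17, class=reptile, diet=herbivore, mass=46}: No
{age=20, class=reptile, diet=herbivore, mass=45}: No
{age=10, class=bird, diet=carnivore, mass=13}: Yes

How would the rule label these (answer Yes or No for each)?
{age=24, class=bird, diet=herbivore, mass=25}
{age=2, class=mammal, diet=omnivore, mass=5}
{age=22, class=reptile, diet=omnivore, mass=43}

Yes, No, No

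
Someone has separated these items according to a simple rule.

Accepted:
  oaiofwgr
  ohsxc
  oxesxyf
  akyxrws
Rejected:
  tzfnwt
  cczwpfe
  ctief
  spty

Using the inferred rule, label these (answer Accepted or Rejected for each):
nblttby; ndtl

The simplest hypothesis consistent with all the labels is: starts with a vowel.
nblttby: starts with 'n' — does not pass, so Rejected. ndtl: starts with 'n' — does not pass, so Rejected.

Rejected, Rejected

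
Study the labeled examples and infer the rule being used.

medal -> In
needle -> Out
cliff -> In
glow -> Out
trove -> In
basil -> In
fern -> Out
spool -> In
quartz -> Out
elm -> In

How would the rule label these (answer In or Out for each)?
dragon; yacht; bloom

Out, In, In

The classifier is using: odd length.
dragon: Out (length 6).
yacht: In (length 5).
bloom: In (length 5).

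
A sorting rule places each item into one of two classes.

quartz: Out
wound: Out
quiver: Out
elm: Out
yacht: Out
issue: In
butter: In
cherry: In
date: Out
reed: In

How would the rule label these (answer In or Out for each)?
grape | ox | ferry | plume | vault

A rule that fits every label: has a double letter — true of each 'In' example, false of each 'Out' one.
grape: no doubled letter — lacks this property, so Out.
ox: no doubled letter — lacks this property, so Out.
ferry: 'rr' doubled — satisfies this, so In.
plume: no doubled letter — lacks this property, so Out.
vault: no doubled letter — lacks this property, so Out.

Out, Out, In, Out, Out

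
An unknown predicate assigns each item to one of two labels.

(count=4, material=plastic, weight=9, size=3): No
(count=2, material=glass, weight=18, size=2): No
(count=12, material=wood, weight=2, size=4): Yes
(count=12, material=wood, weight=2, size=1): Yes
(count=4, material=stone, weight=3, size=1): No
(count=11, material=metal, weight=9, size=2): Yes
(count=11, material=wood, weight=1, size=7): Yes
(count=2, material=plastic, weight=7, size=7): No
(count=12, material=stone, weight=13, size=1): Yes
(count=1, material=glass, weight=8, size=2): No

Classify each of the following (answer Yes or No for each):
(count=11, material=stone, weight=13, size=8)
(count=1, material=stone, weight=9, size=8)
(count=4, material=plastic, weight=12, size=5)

Yes, No, No

The distinguishing property — count ≥ 11 — holds for all the 'Yes' cases and none of the 'No' cases.
(count=11, material=stone, weight=13, size=8): count = 11 — passes, so Yes.
(count=1, material=stone, weight=9, size=8): count = 1 — does not pass, so No.
(count=4, material=plastic, weight=12, size=5): count = 4 — does not pass, so No.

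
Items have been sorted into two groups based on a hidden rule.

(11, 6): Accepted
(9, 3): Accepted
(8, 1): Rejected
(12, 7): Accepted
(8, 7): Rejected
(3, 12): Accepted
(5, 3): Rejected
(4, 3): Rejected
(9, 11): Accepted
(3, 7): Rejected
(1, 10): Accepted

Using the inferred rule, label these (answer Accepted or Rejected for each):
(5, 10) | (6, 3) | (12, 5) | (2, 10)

Accepted, Rejected, Accepted, Accepted

The distinguishing property — max ≥ 9 — holds for all the 'Accepted' cases and none of the 'Rejected' cases.
(5, 10) → max 10 → Accepted. (6, 3) → max 6 → Rejected. (12, 5) → max 12 → Accepted. (2, 10) → max 10 → Accepted.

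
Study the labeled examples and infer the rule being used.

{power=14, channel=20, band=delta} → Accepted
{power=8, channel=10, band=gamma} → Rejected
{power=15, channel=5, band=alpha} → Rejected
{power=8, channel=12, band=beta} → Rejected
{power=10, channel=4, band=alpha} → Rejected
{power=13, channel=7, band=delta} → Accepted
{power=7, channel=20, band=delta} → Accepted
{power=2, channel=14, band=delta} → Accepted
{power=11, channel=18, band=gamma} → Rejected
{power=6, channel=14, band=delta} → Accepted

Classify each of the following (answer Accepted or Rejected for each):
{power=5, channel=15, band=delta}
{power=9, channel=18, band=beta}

Looking at the examples, the only property every 'Accepted' case has and every 'Rejected' case lacks is: band is delta.
{power=5, channel=15, band=delta}: Accepted (band is delta).
{power=9, channel=18, band=beta}: Rejected (band is beta).

Accepted, Rejected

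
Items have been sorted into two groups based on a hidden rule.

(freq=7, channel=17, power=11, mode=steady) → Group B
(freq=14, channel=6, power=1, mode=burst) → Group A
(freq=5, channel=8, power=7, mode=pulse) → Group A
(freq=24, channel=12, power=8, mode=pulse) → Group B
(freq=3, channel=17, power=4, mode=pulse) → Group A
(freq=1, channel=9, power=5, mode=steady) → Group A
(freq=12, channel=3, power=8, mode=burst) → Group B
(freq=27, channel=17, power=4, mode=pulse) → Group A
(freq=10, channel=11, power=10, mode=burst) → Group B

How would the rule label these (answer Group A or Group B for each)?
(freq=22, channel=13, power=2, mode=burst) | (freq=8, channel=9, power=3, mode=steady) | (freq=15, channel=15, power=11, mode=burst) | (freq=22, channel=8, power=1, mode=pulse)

Group A, Group A, Group B, Group A

A rule that fits every label: power ≤ 7 — true of each 'Group A' example, false of each 'Group B' one.
(freq=22, channel=13, power=2, mode=burst): power = 2 — has this property, so Group A. (freq=8, channel=9, power=3, mode=steady): power = 3 — has this property, so Group A. (freq=15, channel=15, power=11, mode=burst): power = 11 — lacks this property, so Group B. (freq=22, channel=8, power=1, mode=pulse): power = 1 — has this property, so Group A.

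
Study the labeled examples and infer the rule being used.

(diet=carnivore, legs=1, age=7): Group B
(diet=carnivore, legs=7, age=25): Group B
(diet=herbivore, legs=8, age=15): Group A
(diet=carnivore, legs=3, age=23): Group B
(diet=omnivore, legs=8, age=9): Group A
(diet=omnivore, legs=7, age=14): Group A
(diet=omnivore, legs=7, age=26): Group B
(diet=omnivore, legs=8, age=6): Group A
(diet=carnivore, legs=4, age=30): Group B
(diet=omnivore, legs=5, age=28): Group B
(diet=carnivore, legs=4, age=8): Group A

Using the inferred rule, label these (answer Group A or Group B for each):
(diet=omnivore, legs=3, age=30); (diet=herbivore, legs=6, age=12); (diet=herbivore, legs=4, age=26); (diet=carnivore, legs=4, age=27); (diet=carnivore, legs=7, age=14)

'Group A' ⟺ age ≤ 15 AND legs ≥ 3.

Group B, Group A, Group B, Group B, Group A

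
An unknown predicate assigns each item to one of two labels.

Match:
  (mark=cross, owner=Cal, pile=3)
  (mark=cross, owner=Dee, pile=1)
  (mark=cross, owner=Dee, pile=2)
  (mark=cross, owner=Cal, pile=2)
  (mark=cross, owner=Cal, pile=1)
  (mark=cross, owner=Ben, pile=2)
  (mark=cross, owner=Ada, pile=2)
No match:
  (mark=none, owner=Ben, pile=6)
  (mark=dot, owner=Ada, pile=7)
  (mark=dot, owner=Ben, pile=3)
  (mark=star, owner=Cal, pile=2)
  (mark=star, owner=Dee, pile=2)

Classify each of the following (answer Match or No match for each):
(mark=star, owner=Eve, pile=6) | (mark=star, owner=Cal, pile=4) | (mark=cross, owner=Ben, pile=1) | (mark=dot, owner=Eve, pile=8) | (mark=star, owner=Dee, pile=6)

No match, No match, Match, No match, No match

A rule that fits every label: mark is cross — true of each 'Match' example, false of each 'No match' one.
(mark=star, owner=Eve, pile=6) — mark is star, hence No match.
(mark=star, owner=Cal, pile=4) — mark is star, hence No match.
(mark=cross, owner=Ben, pile=1) — mark is cross, hence Match.
(mark=dot, owner=Eve, pile=8) — mark is dot, hence No match.
(mark=star, owner=Dee, pile=6) — mark is star, hence No match.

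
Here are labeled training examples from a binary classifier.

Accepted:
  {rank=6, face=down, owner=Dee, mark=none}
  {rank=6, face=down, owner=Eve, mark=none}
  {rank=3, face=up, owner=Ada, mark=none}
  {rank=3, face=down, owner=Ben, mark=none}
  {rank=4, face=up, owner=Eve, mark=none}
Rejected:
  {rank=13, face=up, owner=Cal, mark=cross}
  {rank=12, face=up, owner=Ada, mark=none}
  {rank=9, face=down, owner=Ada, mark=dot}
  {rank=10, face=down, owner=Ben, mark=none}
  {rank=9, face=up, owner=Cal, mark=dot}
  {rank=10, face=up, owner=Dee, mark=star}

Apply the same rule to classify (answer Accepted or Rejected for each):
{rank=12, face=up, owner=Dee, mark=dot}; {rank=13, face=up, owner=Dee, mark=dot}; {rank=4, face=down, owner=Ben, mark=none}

Rejected, Rejected, Accepted

Rule: rank ≤ 6. This holds for each 'Accepted' example and fails for each 'Rejected' one.
{rank=12, face=up, owner=Dee, mark=dot}: rank = 12 — fails this test, so Rejected. {rank=13, face=up, owner=Dee, mark=dot}: rank = 13 — fails this test, so Rejected. {rank=4, face=down, owner=Ben, mark=none}: rank = 4 — checks out, so Accepted.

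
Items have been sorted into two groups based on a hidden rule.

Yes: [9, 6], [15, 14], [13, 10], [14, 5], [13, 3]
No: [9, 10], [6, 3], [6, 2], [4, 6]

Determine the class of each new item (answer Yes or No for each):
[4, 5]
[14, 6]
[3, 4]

The common property of the 'Yes' items is: first > second AND sum ≥ 10. No 'No' item has it.
[4, 5] — 4 < 5, 4+5 = 9, hence No.
[14, 6] — 14 > 6, 14+6 = 20, hence Yes.
[3, 4] — 3 < 4, 3+4 = 7, hence No.

No, Yes, No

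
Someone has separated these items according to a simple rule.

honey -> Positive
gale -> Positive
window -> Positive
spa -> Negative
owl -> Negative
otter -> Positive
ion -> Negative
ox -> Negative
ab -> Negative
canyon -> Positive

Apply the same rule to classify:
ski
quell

Negative, Positive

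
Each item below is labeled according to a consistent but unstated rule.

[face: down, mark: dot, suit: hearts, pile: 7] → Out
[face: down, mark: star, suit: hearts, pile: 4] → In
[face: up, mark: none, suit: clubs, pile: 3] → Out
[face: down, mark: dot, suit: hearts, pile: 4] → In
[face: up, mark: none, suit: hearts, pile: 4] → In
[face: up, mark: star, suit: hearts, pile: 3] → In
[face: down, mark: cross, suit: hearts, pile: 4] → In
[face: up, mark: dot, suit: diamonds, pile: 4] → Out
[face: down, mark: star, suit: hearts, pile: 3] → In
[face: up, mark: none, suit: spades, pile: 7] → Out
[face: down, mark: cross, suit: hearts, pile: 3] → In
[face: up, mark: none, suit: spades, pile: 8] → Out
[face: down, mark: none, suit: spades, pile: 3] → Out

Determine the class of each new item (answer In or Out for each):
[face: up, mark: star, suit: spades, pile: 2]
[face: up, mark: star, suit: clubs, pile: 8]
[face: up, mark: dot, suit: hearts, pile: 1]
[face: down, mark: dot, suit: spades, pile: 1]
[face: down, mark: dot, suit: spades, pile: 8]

Out, Out, In, Out, Out

A rule that fits every label: suit is hearts AND pile ≤ 4 — true of each 'In' example, false of each 'Out' one.
[face: up, mark: star, suit: spades, pile: 2]: suit is spades, pile = 2 — lacks this property, so Out. [face: up, mark: star, suit: clubs, pile: 8]: suit is clubs, pile = 8 — lacks this property, so Out. [face: up, mark: dot, suit: hearts, pile: 1]: suit is hearts, pile = 1 — passes, so In. [face: down, mark: dot, suit: spades, pile: 1]: suit is spades, pile = 1 — lacks this property, so Out. [face: down, mark: dot, suit: spades, pile: 8]: suit is spades, pile = 8 — lacks this property, so Out.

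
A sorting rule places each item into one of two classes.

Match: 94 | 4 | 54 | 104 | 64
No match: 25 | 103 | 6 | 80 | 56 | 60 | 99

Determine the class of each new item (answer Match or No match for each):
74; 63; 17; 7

Match, No match, No match, No match

'Match' ⟺ ends in digit 4.
74: last digit 4, satisfies this → Match. 63: last digit 3, does not pass → No match. 17: last digit 7, does not pass → No match. 7: last digit 7, does not pass → No match.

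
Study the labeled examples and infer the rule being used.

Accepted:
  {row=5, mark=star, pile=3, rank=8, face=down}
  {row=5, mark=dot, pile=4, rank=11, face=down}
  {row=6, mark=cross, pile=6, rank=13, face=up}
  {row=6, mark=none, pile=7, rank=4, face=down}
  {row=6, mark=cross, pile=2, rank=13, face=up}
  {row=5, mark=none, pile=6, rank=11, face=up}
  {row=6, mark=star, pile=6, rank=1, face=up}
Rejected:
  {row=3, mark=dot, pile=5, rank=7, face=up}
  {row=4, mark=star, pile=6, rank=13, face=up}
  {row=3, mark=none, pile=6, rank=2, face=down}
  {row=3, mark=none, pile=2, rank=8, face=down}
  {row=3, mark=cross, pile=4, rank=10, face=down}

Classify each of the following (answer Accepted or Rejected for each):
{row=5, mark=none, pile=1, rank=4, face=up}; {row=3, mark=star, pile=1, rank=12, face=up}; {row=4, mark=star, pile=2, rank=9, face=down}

Every 'Accepted' example satisfies: row ≥ 5. None of the 'Rejected' examples do.
{row=5, mark=none, pile=1, rank=4, face=up}: row = 5, passes → Accepted. {row=3, mark=star, pile=1, rank=12, face=up}: row = 3, does not fit → Rejected. {row=4, mark=star, pile=2, rank=9, face=down}: row = 4, does not fit → Rejected.

Accepted, Rejected, Rejected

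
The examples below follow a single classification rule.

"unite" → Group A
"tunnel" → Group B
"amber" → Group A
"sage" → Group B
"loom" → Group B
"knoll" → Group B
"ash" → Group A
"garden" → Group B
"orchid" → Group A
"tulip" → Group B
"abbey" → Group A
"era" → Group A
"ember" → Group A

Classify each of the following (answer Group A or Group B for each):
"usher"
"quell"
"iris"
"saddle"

Group A, Group B, Group A, Group B

A rule that fits every label: starts with a vowel — true of each 'Group A' example, false of each 'Group B' one.
"usher": starts with 'u' — matches, so Group A. "quell": starts with 'q' — fails the rule, so Group B. "iris": starts with 'i' — matches, so Group A. "saddle": starts with 's' — fails the rule, so Group B.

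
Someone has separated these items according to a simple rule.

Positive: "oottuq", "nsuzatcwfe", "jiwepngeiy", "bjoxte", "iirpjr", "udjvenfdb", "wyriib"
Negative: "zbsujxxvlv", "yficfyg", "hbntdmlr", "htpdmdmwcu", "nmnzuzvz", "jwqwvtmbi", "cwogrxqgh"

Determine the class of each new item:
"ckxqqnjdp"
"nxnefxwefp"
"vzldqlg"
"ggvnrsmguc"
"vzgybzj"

The simplest hypothesis consistent with all the labels is: has ≥ 2 vowels.
"ckxqqnjdp": Negative (0 vowels).
"nxnefxwefp": Positive (2 vowels).
"vzldqlg": Negative (0 vowels).
"ggvnrsmguc": Negative (1 vowel).
"vzgybzj": Negative (0 vowels).

Negative, Positive, Negative, Negative, Negative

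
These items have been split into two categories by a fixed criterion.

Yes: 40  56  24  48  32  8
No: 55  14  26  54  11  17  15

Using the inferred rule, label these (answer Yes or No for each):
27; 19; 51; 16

No, No, No, Yes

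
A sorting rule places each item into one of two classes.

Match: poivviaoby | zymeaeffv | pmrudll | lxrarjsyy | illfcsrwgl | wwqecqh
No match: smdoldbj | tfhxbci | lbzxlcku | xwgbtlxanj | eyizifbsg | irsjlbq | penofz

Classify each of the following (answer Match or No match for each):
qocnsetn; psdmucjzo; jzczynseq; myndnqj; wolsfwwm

No match, No match, No match, No match, Match

'Match' ⟺ has a double letter.
qocnsetn → no doubled letter → No match.
psdmucjzo → no doubled letter → No match.
jzczynseq → no doubled letter → No match.
myndnqj → no doubled letter → No match.
wolsfwwm → 'ww' doubled → Match.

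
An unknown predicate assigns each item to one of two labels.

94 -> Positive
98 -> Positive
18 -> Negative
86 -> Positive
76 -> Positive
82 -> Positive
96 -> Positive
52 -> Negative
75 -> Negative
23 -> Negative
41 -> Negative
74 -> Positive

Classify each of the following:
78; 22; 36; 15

Positive, Negative, Negative, Negative

'Positive' ⟺ even AND at least 74.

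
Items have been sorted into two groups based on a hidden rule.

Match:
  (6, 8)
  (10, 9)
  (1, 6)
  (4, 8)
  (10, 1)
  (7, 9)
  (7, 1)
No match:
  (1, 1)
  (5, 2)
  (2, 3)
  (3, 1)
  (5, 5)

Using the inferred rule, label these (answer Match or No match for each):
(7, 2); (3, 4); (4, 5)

Match, No match, No match

The pattern is that an item is 'Match' exactly when: max ≥ 6.
(7, 2): Match (max 7). (3, 4): No match (max 4). (4, 5): No match (max 5).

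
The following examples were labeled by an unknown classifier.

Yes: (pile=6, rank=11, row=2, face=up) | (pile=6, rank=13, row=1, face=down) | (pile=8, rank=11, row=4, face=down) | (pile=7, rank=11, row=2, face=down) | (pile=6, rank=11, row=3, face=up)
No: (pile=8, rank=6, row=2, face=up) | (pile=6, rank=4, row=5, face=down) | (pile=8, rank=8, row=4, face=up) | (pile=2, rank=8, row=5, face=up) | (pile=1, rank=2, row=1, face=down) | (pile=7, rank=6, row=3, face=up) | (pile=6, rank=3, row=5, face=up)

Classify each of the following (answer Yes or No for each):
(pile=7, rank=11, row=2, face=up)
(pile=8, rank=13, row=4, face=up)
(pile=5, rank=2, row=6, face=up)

Yes, Yes, No

One predicate separates the groups cleanly: rank ≥ 11.
(pile=7, rank=11, row=2, face=up): rank = 11 — checks out, so Yes.
(pile=8, rank=13, row=4, face=up): rank = 13 — checks out, so Yes.
(pile=5, rank=2, row=6, face=up): rank = 2 — doesn't qualify, so No.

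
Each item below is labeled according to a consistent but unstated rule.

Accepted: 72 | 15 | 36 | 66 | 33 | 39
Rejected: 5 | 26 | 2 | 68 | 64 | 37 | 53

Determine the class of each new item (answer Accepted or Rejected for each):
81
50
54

Accepted, Rejected, Accepted

The common property of the 'Accepted' items is: multiple of 3. No 'Rejected' item has it.
81: Accepted (81 = 3·27). 50: Rejected (50 = 3·16 + 2). 54: Accepted (54 = 3·18).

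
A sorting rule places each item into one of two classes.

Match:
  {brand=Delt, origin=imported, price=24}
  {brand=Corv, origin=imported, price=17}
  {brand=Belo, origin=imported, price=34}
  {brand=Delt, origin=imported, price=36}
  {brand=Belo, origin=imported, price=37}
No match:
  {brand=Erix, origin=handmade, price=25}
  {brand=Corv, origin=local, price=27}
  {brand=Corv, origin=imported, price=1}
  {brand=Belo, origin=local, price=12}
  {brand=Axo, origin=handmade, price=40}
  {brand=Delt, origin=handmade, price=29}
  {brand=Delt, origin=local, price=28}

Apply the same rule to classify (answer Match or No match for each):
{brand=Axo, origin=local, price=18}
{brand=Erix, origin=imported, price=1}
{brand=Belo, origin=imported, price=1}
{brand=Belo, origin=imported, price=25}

No match, No match, No match, Match

All 'Match' examples share one property — origin is imported AND price ≥ 12 — and every 'No match' example lacks it.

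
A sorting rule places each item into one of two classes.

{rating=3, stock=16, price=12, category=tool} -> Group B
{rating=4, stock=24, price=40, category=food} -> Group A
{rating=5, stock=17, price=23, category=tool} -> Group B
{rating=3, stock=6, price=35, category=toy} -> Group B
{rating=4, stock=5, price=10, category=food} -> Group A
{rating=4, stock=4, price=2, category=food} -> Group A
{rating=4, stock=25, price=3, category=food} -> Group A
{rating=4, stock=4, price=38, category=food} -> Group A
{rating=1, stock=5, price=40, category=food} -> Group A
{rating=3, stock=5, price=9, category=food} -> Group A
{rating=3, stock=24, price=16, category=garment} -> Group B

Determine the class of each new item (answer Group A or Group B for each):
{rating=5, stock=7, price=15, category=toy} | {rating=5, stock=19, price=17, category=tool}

A rule that fits every label: category is food — true of each 'Group A' example, false of each 'Group B' one.
Group B: {rating=5, stock=7, price=15, category=toy}, since category is toy. Group B: {rating=5, stock=19, price=17, category=tool}, since category is tool.

Group B, Group B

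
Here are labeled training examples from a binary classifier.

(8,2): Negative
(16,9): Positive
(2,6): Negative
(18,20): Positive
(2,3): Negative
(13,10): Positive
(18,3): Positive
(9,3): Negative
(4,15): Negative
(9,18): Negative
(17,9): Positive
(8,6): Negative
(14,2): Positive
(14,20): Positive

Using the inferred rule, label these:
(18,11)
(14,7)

Positive, Positive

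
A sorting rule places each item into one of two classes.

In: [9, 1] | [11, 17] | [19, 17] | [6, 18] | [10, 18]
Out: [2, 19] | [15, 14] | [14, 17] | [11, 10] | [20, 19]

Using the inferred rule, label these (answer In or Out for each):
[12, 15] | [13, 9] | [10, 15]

Out, In, Out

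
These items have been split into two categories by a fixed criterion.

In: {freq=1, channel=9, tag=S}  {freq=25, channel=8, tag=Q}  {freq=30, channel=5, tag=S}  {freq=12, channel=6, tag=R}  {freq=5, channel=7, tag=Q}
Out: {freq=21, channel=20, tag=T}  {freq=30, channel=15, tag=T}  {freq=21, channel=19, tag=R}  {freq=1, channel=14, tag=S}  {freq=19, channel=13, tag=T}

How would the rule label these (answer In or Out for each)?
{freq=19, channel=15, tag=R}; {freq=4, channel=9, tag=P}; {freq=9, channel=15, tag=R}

The distinguishing property — channel ≤ 9 — holds for all the 'In' cases and none of the 'Out' cases.
{freq=19, channel=15, tag=R} → channel = 15 → Out. {freq=4, channel=9, tag=P} → channel = 9 → In. {freq=9, channel=15, tag=R} → channel = 15 → Out.

Out, In, Out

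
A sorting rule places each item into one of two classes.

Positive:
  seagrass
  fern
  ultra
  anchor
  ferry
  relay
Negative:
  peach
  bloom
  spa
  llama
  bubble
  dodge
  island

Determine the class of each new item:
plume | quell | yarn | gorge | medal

Negative, Negative, Positive, Positive, Negative

Every 'Positive' example satisfies: contains 'r'. None of the 'Negative' examples do.
plume → no 'r' → Negative. quell → no 'r' → Negative. yarn → has 'r' → Positive. gorge → has 'r' → Positive. medal → no 'r' → Negative.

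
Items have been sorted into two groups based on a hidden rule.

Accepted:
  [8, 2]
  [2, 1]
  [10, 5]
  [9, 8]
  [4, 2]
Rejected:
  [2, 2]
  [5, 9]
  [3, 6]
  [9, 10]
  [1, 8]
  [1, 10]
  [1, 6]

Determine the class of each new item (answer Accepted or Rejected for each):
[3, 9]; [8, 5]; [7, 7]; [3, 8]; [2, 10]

The common property of the 'Accepted' items is: first > second. No 'Rejected' item has it.
[3, 9]: 3 < 9, does not pass → Rejected. [8, 5]: 8 > 5, meets the rule → Accepted. [7, 7]: 7 = 7, does not pass → Rejected. [3, 8]: 3 < 8, does not pass → Rejected. [2, 10]: 2 < 10, does not pass → Rejected.

Rejected, Accepted, Rejected, Rejected, Rejected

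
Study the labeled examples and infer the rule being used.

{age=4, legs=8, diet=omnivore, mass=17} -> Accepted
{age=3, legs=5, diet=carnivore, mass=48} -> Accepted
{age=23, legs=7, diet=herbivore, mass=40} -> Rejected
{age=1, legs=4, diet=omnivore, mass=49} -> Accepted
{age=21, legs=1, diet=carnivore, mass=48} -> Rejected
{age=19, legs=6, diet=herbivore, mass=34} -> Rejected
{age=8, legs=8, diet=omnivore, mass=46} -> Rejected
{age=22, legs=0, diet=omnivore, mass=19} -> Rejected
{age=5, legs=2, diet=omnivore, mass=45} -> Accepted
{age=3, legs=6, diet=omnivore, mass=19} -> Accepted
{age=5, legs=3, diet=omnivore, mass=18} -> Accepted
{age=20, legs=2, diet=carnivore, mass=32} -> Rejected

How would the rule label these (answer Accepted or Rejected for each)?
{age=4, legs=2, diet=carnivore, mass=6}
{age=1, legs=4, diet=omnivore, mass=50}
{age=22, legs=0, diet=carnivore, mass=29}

Accepted, Accepted, Rejected

A rule that fits every label: age ≤ 5 — true of each 'Accepted' example, false of each 'Rejected' one.
Accepted: {age=4, legs=2, diet=carnivore, mass=6}, since age = 4.
Accepted: {age=1, legs=4, diet=omnivore, mass=50}, since age = 1.
Rejected: {age=22, legs=0, diet=carnivore, mass=29}, since age = 22.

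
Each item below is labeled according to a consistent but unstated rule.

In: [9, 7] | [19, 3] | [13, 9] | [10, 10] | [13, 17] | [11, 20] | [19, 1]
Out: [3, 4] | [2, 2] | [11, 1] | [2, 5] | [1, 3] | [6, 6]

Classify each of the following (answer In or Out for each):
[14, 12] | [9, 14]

In, In

Rule: sum ≥ 16. This holds for each 'In' example and fails for each 'Out' one.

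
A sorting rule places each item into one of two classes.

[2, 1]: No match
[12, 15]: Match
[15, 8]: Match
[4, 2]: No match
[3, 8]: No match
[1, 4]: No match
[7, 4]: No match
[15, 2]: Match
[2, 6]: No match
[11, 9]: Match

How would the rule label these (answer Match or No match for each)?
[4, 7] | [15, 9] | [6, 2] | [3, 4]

A rule that fits every label: sum ≥ 17 — true of each 'Match' example, false of each 'No match' one.
[4, 7]: No match (4+7 = 11).
[15, 9]: Match (15+9 = 24).
[6, 2]: No match (6+2 = 8).
[3, 4]: No match (3+4 = 7).

No match, Match, No match, No match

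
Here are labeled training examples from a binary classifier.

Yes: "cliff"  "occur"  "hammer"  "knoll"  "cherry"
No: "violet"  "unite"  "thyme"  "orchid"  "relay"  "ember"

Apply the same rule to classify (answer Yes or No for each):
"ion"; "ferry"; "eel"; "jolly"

No, Yes, Yes, Yes

All 'Yes' examples share one property — has a double letter — and every 'No' example lacks it.
No: "ion", since no doubled letter.
Yes: "ferry", since 'rr' doubled.
Yes: "eel", since 'ee' doubled.
Yes: "jolly", since 'll' doubled.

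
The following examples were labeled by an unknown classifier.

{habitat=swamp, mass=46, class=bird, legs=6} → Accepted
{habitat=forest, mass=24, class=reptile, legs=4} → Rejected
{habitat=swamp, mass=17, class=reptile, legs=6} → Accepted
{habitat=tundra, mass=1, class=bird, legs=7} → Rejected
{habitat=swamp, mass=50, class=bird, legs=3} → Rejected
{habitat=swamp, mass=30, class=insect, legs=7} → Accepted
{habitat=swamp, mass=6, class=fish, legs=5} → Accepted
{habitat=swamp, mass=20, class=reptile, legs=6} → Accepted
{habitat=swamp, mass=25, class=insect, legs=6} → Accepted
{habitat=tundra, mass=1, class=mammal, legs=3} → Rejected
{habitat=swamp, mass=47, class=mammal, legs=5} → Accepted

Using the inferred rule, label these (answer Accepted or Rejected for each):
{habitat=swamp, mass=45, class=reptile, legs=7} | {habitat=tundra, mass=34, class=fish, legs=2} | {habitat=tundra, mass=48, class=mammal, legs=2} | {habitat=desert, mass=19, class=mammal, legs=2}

Accepted, Rejected, Rejected, Rejected

The classifier is using: habitat is swamp AND legs ≥ 4.
{habitat=swamp, mass=45, class=reptile, legs=7} — habitat is swamp, legs = 7, hence Accepted.
{habitat=tundra, mass=34, class=fish, legs=2} — habitat is tundra, legs = 2, hence Rejected.
{habitat=tundra, mass=48, class=mammal, legs=2} — habitat is tundra, legs = 2, hence Rejected.
{habitat=desert, mass=19, class=mammal, legs=2} — habitat is desert, legs = 2, hence Rejected.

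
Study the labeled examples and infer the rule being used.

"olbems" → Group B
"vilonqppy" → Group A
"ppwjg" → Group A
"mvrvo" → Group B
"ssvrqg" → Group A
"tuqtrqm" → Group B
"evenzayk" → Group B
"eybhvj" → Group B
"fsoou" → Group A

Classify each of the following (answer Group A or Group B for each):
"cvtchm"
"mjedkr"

Comparing the two groups points to one rule — has a double letter.
"cvtchm": Group B (no doubled letter).
"mjedkr": Group B (no doubled letter).

Group B, Group B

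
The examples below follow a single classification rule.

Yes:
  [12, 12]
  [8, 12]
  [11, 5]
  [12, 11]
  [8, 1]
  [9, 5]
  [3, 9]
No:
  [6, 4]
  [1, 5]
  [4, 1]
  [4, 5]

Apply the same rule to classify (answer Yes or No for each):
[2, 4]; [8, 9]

No, Yes

Rule: max ≥ 8. This holds for each 'Yes' example and fails for each 'No' one.
[2, 4]: max 4, doesn't qualify → No. [8, 9]: max 9, checks out → Yes.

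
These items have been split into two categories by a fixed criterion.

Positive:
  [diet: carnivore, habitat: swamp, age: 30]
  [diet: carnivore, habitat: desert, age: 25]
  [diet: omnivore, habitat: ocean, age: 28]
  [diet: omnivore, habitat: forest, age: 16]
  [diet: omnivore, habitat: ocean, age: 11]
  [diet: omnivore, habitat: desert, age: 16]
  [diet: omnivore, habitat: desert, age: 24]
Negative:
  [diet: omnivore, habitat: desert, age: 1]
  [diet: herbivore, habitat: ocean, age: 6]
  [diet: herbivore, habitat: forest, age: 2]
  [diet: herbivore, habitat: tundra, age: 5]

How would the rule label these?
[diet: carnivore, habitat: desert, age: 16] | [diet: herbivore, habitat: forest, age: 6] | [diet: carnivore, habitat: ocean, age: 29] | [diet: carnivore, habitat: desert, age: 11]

Positive, Negative, Positive, Positive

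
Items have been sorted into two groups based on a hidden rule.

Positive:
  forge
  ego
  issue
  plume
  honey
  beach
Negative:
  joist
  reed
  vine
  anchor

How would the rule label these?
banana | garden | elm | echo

Negative, Negative, Positive, Negative

All 'Positive' examples share one property — odd length AND contains 'e' — and every 'Negative' example lacks it.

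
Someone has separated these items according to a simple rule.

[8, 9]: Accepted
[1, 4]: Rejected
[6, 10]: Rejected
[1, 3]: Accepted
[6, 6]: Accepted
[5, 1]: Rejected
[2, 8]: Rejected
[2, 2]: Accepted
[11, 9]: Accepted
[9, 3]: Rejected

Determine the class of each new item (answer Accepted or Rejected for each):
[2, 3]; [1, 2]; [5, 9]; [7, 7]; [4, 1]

Accepted, Accepted, Rejected, Accepted, Rejected

The distinguishing property — |first − second| ≤ 2 — holds for all the 'Accepted' cases and none of the 'Rejected' cases.
[2, 3] — |2−3| = 1, hence Accepted. [1, 2] — |1−2| = 1, hence Accepted. [5, 9] — |5−9| = 4, hence Rejected. [7, 7] — |7−7| = 0, hence Accepted. [4, 1] — |4−1| = 3, hence Rejected.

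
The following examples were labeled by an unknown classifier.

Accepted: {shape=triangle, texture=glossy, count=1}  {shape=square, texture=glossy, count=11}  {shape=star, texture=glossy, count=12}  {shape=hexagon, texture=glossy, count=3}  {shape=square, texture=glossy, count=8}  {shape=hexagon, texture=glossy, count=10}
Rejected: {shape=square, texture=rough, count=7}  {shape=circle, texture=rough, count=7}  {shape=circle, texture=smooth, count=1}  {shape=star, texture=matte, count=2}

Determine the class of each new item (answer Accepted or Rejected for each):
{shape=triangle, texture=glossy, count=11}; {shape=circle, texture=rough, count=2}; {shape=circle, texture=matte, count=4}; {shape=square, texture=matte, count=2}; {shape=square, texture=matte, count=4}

Accepted, Rejected, Rejected, Rejected, Rejected

Checking candidate rules against both groups, what survives is: texture is glossy.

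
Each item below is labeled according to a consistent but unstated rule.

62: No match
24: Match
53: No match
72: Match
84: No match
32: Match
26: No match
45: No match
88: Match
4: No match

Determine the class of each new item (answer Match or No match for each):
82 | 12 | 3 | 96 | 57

No match, No match, No match, Match, No match

The pattern is that an item is 'Match' exactly when: multiple of 8.
82: 82 = 8·10 + 2 — does not fit, so No match.
12: 12 = 8·1 + 4 — does not fit, so No match.
3: 3 = 8·0 + 3 — does not fit, so No match.
96: 96 = 8·12 — matches, so Match.
57: 57 = 8·7 + 1 — does not fit, so No match.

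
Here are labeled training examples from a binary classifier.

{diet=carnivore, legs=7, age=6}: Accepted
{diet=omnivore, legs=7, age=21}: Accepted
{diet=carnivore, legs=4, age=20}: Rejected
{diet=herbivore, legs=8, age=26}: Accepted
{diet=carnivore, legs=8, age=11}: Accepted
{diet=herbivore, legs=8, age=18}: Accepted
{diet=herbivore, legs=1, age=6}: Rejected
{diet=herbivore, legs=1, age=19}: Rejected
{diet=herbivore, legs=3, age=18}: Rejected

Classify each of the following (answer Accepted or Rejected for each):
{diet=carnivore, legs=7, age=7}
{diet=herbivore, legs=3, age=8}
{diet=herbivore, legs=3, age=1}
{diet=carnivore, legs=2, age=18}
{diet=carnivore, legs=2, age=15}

Accepted, Rejected, Rejected, Rejected, Rejected

Rule: legs ≥ 7. This holds for each 'Accepted' example and fails for each 'Rejected' one.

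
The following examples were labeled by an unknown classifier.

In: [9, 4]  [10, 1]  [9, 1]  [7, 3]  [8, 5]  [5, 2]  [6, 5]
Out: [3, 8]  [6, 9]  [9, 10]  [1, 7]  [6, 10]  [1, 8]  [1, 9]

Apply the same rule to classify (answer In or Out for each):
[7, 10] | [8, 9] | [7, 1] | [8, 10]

Out, Out, In, Out

A rule that fits every label: first > second — true of each 'In' example, false of each 'Out' one.
[7, 10] — 7 < 10, hence Out. [8, 9] — 8 < 9, hence Out. [7, 1] — 7 > 1, hence In. [8, 10] — 8 < 10, hence Out.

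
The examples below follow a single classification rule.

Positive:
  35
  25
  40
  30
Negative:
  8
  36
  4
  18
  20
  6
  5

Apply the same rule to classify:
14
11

'Positive' ⟺ multiple of 5 AND at least 25.

Negative, Negative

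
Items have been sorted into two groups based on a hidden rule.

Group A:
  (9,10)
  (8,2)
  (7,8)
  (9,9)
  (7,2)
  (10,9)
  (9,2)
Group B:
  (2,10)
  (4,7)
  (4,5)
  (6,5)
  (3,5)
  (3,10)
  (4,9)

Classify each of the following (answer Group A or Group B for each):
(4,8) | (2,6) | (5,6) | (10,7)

Group B, Group B, Group B, Group A

Rule: first ≥ 7. This holds for each 'Group A' example and fails for each 'Group B' one.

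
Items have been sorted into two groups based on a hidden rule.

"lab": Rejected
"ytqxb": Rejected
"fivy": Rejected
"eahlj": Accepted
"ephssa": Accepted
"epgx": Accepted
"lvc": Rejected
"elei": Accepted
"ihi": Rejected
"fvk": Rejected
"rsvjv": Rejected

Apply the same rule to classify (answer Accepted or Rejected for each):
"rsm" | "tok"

Rejected, Rejected

Every 'Accepted' example satisfies: contains 'e'. None of the 'Rejected' examples do.
Rejected: "rsm", since no 'e'. Rejected: "tok", since no 'e'.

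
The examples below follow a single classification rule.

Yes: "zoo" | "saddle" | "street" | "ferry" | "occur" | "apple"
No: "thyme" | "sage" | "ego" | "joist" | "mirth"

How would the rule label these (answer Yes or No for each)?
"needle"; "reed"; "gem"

Yes, Yes, No

The common property of the 'Yes' items is: has a double letter. No 'No' item has it.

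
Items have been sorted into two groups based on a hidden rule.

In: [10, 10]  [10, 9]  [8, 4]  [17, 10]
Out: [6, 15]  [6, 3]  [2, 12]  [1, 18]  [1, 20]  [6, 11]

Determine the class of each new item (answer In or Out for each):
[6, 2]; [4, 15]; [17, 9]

Out, Out, In

Every 'In' example satisfies: first ≥ 8. None of the 'Out' examples do.
[6, 2]: Out (first 6).
[4, 15]: Out (first 4).
[17, 9]: In (first 17).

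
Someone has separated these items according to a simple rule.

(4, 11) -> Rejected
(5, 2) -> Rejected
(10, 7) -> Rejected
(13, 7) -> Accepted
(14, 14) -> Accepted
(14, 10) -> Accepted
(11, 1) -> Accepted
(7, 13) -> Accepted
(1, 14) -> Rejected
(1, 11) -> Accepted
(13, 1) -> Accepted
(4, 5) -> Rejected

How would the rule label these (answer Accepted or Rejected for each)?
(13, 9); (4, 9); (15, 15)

Accepted, Rejected, Accepted

The classifier is using: sum is even.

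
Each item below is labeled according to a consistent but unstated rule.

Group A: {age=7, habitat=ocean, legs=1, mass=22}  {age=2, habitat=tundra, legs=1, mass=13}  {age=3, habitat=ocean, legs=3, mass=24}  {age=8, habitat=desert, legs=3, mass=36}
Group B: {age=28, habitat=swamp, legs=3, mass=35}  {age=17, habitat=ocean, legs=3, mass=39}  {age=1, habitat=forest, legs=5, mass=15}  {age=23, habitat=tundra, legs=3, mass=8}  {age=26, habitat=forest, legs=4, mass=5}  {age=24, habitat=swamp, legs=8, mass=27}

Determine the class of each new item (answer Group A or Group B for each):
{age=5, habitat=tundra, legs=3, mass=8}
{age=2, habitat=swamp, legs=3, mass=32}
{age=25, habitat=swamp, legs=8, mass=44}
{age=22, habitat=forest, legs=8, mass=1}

Group A, Group A, Group B, Group B

All 'Group A' examples share one property — age ≥ 2 AND age ≤ 8 — and every 'Group B' example lacks it.
{age=5, habitat=tundra, legs=3, mass=8} — age = 5, hence Group A. {age=2, habitat=swamp, legs=3, mass=32} — age = 2, hence Group A. {age=25, habitat=swamp, legs=8, mass=44} — age = 25, hence Group B. {age=22, habitat=forest, legs=8, mass=1} — age = 22, hence Group B.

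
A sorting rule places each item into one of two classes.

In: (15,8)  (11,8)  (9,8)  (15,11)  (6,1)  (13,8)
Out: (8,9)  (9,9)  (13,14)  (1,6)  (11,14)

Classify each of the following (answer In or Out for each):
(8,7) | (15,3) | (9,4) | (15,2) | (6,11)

In, In, In, In, Out

Checking candidate rules against both groups, what survives is: first > second.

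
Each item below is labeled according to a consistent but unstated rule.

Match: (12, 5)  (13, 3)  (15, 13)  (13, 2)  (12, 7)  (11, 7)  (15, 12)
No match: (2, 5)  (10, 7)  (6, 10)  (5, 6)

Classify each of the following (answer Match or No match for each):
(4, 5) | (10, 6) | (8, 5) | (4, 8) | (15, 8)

No match, No match, No match, No match, Match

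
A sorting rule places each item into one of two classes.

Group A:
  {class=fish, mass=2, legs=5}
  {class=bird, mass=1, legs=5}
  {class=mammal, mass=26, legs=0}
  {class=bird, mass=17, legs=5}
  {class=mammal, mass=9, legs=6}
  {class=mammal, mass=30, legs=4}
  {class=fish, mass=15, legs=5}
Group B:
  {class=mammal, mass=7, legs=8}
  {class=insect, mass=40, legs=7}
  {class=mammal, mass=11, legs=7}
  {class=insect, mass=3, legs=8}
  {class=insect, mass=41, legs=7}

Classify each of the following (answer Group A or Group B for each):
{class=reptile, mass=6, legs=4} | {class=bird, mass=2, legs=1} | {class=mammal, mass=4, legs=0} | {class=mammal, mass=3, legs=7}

The distinguishing property — legs ≤ 6 — holds for all the 'Group A' cases and none of the 'Group B' cases.
{class=reptile, mass=6, legs=4}: Group A (legs = 4). {class=bird, mass=2, legs=1}: Group A (legs = 1). {class=mammal, mass=4, legs=0}: Group A (legs = 0). {class=mammal, mass=3, legs=7}: Group B (legs = 7).

Group A, Group A, Group A, Group B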